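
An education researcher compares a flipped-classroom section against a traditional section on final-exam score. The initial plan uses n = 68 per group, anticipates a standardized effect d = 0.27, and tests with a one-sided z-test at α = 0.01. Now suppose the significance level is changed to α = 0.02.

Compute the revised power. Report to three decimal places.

δ = d·√(n/2) = 0.27 × √(68/2) = 1.5744 (unchanged). New critical value: z_{0.02} = 2.054.
Revised power = P(Z > 2.054 − δ) = Φ(-0.479) = 0.3158.

Power ≈ 0.316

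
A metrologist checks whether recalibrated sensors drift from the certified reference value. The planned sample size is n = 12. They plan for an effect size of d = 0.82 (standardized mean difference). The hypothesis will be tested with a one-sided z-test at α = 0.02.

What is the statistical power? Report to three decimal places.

Noncentrality parameter: δ = d·√n = 0.82 × √12 = 2.8406
Critical value for a one-sided test at α = 0.02: z_α = 2.054.
Power = Φ(δ − 2.054) = Φ(0.787) = 0.7843.

Power ≈ 0.784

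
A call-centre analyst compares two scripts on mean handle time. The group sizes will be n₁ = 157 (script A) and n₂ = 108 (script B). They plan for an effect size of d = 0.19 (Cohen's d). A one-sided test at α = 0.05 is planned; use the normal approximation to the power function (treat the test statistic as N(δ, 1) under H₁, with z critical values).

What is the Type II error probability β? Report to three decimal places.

β ≈ 0.550

Noncentrality parameter: δ = d / √(1/n₁ + 1/n₂) = 0.19 / √(1/157 + 1/108) = 1.5198
One-sided α = 0.05 → critical value z_{0.05} = 1.645.
Power = P(Z > 1.645 − δ) = Φ(-0.125) = 0.4502.
Type II error: β = 1 − power = 1 − 0.4502 = 0.5498.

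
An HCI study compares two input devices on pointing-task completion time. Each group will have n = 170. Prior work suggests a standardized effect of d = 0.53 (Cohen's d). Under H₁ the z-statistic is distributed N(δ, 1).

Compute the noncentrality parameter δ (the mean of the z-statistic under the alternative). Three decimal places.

The noncentrality parameter scales effect size by the design's sample-size factor: δ = d·√(n/2) = 0.53 × √(170/2) = 4.8864

δ ≈ 4.886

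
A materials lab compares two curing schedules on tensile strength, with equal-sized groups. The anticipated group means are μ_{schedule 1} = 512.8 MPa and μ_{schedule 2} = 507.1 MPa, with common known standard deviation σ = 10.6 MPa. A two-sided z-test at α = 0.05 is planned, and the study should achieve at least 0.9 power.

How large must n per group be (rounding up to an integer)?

n = 73 per group

Standardized effect: d = |μ_{schedule 1} − μ_{schedule 2}| / σ = |512.8 − 507.1| / 10.6 = 0.5377
Set Φ(δ − 1.960) = 0.9; then δ − 1.960 = Φ⁻¹(0.9) = 1.282, giving δ = 3.242.
(For δ > 0 the lower-tail rejection region contributes negligibly to power, so the one-term inversion is standard.)
δ = d·√(n/2) ⇒ n = 2(δ/d)² = 2 × (3.242 / 0.5377)² = 72.68.
Round up to the next whole unit.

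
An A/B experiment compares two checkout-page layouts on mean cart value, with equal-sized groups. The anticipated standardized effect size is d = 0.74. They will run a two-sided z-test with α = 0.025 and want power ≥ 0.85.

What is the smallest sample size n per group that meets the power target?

n = 40 per group

For power 0.85 need Φ(δ − z_{0.0125}) = 0.85, so δ = z_{0.0125} + z_{0.15} = 2.241 + 1.036 = 3.278.
(Ignoring the negligible lower-tail rejection probability gives the usual closed-form inversion.)
δ = d·√(n/2) ⇒ n = 2(δ/d)² = 2 × (3.278 / 0.74)² = 39.24.
Rounding up, n = 40 per group.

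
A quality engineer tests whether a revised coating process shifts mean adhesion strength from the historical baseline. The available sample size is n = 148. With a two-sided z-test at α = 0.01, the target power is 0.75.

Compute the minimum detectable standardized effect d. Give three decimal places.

Need Φ(δ − 2.576) = 0.75, so δ = 2.576 + 0.674 = 3.250.
(The second rejection-region term Φ(−δ − z_{α/2}) is negligible and dropped.)
δ = d·√n ⇒ d = δ/√n = 3.250/√148 = 0.2672.

d ≈ 0.267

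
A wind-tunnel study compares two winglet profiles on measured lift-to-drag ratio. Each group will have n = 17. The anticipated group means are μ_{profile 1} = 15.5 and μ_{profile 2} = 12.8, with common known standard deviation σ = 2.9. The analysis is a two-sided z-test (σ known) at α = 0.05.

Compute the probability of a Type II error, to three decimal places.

β ≈ 0.225

Standardized effect: d = |μ_{profile 1} − μ_{profile 2}| / σ = |15.5 − 12.8| / 2.9 = 0.9310
Noncentrality parameter: δ = d·√(n/2) = 0.9310 × √(17/2) = 2.7144
Critical value for a two-sided test at α = 0.05: z_{α/2} = 1.960.
Power = Φ(δ − 1.960) + Φ(−δ − 1.960) = Φ(0.754) + Φ(-4.674) = 0.7747 + 0.0000 = 0.7747.
Type II error: β = 1 − power = 1 − 0.7747 = 0.2253.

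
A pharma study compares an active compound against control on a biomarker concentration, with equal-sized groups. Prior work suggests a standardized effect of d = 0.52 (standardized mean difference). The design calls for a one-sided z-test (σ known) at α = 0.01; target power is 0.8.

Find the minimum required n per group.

n = 75 per group

For power 0.8 need Φ(δ − z_{0.01}) = 0.8, so δ = z_{0.01} + z_{0.20} = 2.326 + 0.842 = 3.168.
δ = d·√(n/2) ⇒ n = 2(δ/d)² = 2 × (3.168 / 0.52)² = 74.23.
Round up to the next whole unit.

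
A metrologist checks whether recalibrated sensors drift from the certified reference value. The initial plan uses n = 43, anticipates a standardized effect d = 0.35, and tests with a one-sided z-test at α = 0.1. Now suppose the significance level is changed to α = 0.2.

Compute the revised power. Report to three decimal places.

δ = d·√n = 0.35 × √43 = 2.2951 (unchanged). New critical value: z_{0.2} = 0.842.
Revised power = Φ(δ − 0.842) = Φ(1.453) = 0.9270.

Power ≈ 0.927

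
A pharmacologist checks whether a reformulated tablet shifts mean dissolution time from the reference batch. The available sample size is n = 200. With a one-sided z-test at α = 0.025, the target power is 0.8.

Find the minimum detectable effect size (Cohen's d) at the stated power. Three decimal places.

d ≈ 0.198

Need Φ(δ − 1.960) = 0.8, so δ = 1.960 + 0.842 = 2.802.
δ = d·√n ⇒ d = δ/√n = 2.802/√200 = 0.1981.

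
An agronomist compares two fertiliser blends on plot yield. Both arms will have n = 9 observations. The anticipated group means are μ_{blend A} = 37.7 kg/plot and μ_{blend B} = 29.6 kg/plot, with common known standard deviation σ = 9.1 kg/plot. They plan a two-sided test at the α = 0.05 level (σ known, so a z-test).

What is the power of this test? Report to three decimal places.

Power ≈ 0.471

Standardized effect: d = |μ_{blend A} − μ_{blend B}| / σ = |37.7 − 29.6| / 9.1 = 0.8901
Noncentrality parameter: λ = d·√(n/2) = 0.8901 × √(9/2) = 1.8882
Two-sided α = 0.05 → critical value z_{0.025} = 1.960.
Power = Φ(λ − 1.960) + Φ(−λ − 1.960) = Φ(-0.072) + Φ(-3.848) = 0.4714 + 0.0001 = 0.4715.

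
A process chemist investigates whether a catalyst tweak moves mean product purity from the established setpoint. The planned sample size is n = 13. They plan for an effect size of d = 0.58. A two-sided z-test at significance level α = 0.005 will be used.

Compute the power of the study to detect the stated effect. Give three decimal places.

Power ≈ 0.237

Noncentrality parameter: δ = d·√n = 0.58 × √13 = 2.0912
Two-sided α = 0.005 → critical value z_{0.0025} = 2.807.
Power = Φ(δ − 2.807) + Φ(−δ − 2.807) = Φ(-0.716) + Φ(-4.898) = 0.2371 + 0.0000 = 0.2371.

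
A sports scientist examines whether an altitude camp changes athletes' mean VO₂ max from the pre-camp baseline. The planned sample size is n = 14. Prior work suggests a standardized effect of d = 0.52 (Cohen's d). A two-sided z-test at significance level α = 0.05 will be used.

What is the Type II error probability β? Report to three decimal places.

β ≈ 0.506

Noncentrality parameter: δ = d·√n = 0.52 × √14 = 1.9457
Critical value for a two-sided test at α = 0.05: z_{α/2} = 1.960.
Power = Φ(δ − 1.960) + Φ(−δ − 1.960) = Φ(-0.014) + Φ(-3.906) = 0.4943 + 0.0000 = 0.4943.
Type II error: β = 1 − power = 1 − 0.4943 = 0.5057.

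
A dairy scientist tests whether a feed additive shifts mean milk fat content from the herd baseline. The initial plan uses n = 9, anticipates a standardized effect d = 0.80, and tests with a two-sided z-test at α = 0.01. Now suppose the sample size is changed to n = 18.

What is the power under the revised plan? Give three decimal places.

Power ≈ 0.793

With n = 18: δ = d·√n = 0.80 × √18 = 3.3941. Critical value z_{0.005} = 2.576.
Revised power = Φ(δ − 2.576) + Φ(−δ − 2.576) = Φ(0.818) + Φ(-5.970) = 0.7934 + 0.0000 = 0.7934.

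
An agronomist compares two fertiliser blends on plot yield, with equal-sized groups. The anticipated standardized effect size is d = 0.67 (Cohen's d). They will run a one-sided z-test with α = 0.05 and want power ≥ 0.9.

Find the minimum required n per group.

n = 39 per group

Set Φ(δ − 1.645) = 0.9; then δ − 1.645 = Φ⁻¹(0.9) = 1.282, giving δ = 2.926.
δ = d·√(n/2) ⇒ n = 2(δ/d)² = 2 × (2.926 / 0.67)² = 38.15.
Rounding up, n = 39 per group.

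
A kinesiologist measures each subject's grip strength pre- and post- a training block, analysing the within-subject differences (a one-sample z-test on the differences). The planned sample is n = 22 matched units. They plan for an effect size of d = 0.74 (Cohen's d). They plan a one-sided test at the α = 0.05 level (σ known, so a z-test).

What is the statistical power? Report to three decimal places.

Noncentrality parameter: δ = d·√n = 0.74 × √22 = 3.4709
Critical value for a one-sided test at α = 0.05: z_α = 1.645.
Power = P(Z > 1.645 − δ) = Φ(1.826) = 0.9661.

Power ≈ 0.966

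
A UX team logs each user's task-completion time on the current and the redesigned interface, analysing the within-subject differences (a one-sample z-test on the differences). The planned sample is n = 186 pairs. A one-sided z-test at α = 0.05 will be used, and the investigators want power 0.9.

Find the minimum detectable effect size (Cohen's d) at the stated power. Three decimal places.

d ≈ 0.215

Required noncentrality: δ = z_{0.05} + z_{0.10} = 1.645 + 1.282 = 2.926.
δ = d·√n ⇒ d = δ/√n = 2.926/√186 = 0.2146.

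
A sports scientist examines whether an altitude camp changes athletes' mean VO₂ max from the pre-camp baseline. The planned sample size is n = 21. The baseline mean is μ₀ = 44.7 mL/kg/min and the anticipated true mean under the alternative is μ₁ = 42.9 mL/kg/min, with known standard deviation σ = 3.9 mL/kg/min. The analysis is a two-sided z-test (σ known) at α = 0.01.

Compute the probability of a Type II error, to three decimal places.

Standardized effect: d = |μ₁ − μ₀| / σ = |42.9 − 44.7| / 3.9 = 0.4615
Noncentrality parameter: δ = d·√n = 0.4615 × √21 = 2.1150
Critical value for a two-sided test at α = 0.01: z_{α/2} = 2.576.
Power = Φ(δ − 2.576) + Φ(−δ − 2.576) = Φ(-0.461) + Φ(-4.691) = 0.3225 + 0.0000 = 0.3225.
Type II error: β = 1 − power = 1 − 0.3225 = 0.6775.

β ≈ 0.678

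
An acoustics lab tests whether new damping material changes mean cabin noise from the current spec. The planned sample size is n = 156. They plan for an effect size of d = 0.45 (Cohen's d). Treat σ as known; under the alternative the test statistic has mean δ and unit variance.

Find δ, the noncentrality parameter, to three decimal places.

δ ≈ 5.620

δ = d·√n = 0.45 × √156 = 5.6205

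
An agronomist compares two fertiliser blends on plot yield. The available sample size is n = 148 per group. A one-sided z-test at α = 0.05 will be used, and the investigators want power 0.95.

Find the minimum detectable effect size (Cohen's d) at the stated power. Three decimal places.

Required noncentrality: δ = z_{0.05} + z_{0.05} = 1.645 + 1.645 = 3.290.
δ = d·√(n/2) ⇒ d = δ/√(n/2) = 3.290/√(148/2) = 0.3824.

d ≈ 0.382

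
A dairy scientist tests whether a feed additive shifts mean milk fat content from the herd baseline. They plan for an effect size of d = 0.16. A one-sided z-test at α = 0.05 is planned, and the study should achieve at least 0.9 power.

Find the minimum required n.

For power 0.9 need Φ(δ − z_{0.05}) = 0.9, so δ = z_{0.05} + z_{0.10} = 1.645 + 1.282 = 2.926.
δ = d·√n ⇒ n = (δ/d)² = (2.926 / 0.16)² = 334.53.
Round up to the next whole unit.

n = 335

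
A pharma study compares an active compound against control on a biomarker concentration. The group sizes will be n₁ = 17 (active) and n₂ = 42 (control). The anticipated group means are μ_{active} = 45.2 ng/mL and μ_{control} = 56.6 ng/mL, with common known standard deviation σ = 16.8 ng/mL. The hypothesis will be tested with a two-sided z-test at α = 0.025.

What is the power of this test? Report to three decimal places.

Power ≈ 0.547

Standardized effect: d = |μ_{active} − μ_{control}| / σ = |45.2 − 56.6| / 16.8 = 0.6786
Noncentrality parameter: δ = d / √(1/n₁ + 1/n₂) = 0.6786 / √(1/17 + 1/42) = 2.3606
Critical value for a two-sided test at α = 0.025: z_{α/2} = 2.241.
Power = Φ(δ − 2.241) + Φ(−δ − 2.241) = Φ(0.119) + Φ(-4.602) = 0.5474 + 0.0000 = 0.5474.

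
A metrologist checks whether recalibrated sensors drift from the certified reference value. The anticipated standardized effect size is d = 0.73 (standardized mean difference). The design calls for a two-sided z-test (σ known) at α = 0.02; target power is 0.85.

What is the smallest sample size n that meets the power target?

n = 22

Set Φ(δ − 2.326) = 0.85; then δ − 2.326 = Φ⁻¹(0.85) = 1.036, giving δ = 3.363.
(Ignoring the negligible lower-tail rejection probability gives the usual closed-form inversion.)
δ = d·√n ⇒ n = (δ/d)² = (3.363 / 0.73)² = 21.22.
Round up to the next whole unit.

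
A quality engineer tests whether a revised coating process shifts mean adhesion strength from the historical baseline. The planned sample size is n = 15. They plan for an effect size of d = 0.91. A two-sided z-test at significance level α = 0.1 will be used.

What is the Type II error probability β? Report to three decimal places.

β ≈ 0.030

Noncentrality parameter: δ = d·√n = 0.91 × √15 = 3.5244
Critical value for a two-sided test at α = 0.1: z_{α/2} = 1.645.
Power = Φ(δ − 1.645) + Φ(−δ − 1.645) = Φ(1.880) + Φ(-5.169) = 0.9699 + 0.0000 = 0.9699.
Type II error: β = 1 − power = 1 − 0.9699 = 0.0301.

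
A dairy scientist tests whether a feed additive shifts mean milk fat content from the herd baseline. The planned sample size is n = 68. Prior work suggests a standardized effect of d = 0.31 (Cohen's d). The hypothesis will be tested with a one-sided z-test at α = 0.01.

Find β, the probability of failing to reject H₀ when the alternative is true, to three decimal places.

Noncentrality parameter: δ = d·√n = 0.31 × √68 = 2.5563
One-sided α = 0.01 → critical value z_{0.01} = 2.326.
Power = P(Z > 2.326 − δ) = Φ(0.230) = 0.5909.
Type II error: β = 1 − power = 1 − 0.5909 = 0.4091.

β ≈ 0.409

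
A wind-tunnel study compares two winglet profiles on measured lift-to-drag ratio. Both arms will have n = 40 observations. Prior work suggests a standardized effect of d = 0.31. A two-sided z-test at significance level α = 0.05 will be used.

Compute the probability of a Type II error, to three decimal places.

β ≈ 0.716

Noncentrality parameter: λ = d·√(n/2) = 0.31 × √(40/2) = 1.3864
Two-sided α = 0.05 → critical value z_{0.025} = 1.960.
Power = Φ(λ − 1.960) + Φ(−λ − 1.960) = Φ(-0.574) + Φ(-3.346) = 0.2831 + 0.0004 = 0.2835.
Type II error: β = 1 − power = 1 − 0.2835 = 0.7165.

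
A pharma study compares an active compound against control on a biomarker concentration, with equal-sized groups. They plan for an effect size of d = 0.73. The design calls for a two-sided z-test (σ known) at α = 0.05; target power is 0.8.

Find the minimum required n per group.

Set Φ(δ − 1.960) = 0.8; then δ − 1.960 = Φ⁻¹(0.8) = 0.842, giving δ = 2.802.
(For δ > 0 the lower-tail rejection region contributes negligibly to power, so the one-term inversion is standard.)
δ = d·√(n/2) ⇒ n = 2(δ/d)² = 2 × (2.802 / 0.73)² = 29.46.
Rounding up, n = 30 per group.

n = 30 per group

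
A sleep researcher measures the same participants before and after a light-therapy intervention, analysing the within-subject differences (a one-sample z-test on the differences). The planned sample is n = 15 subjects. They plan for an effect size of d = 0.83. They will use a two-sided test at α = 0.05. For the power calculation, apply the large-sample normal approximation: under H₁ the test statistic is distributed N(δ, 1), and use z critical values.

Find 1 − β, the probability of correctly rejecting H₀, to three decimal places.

Power ≈ 0.895

Noncentrality parameter: δ = d·√n = 0.83 × √15 = 3.2146
Two-sided α = 0.05 → critical value z_{0.025} = 1.960.
Power = Φ(δ − 1.960) + Φ(−δ − 1.960) = Φ(1.255) + Φ(-5.175) = 0.8952 + 0.0000 = 0.8952.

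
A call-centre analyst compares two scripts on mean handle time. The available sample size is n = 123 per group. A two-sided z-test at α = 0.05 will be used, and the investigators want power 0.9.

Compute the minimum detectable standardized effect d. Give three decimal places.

Need Φ(δ − 1.960) = 0.9, so δ = 1.960 + 1.282 = 3.242.
(Lower-tail contribution to power is negligible for δ > 0.)
δ = d·√(n/2) ⇒ d = δ/√(n/2) = 3.242/√(123/2) = 0.4133.

d ≈ 0.413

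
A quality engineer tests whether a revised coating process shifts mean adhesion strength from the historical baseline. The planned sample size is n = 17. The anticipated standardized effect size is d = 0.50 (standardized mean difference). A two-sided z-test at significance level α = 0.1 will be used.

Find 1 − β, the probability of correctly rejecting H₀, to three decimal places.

Noncentrality parameter: δ = d·√n = 0.50 × √17 = 2.0616
Two-sided α = 0.1 → critical value z_{0.05} = 1.645.
Power = Φ(δ − 1.645) + Φ(−δ − 1.645) = Φ(0.417) + Φ(-3.706) = 0.6616 + 0.0001 = 0.6617.

Power ≈ 0.662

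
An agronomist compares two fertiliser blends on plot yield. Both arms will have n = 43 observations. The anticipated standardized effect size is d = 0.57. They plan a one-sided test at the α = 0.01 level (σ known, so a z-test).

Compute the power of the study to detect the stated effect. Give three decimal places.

Power ≈ 0.624

Noncentrality parameter: δ = d·√(n/2) = 0.57 × √(43/2) = 2.6430
One-sided α = 0.01 → critical value z_{0.01} = 2.326.
Power = P(Z > 2.326 − δ) = Φ(0.317) = 0.6242.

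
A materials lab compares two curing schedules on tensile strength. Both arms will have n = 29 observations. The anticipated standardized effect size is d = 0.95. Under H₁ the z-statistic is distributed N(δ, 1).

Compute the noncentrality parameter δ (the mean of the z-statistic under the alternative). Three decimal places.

δ ≈ 3.617

δ = d·√(n/2) = 0.95 × √(29/2) = 3.6175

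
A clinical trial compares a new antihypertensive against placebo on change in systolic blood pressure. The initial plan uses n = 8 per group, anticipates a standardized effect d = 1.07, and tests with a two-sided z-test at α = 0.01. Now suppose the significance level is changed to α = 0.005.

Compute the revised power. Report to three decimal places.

Power ≈ 0.252

δ = d·√(n/2) = 1.07 × √(8/2) = 2.1400 (unchanged). New critical value: z_{0.0025} = 2.807.
Revised power = Φ(δ − 2.807) + Φ(−δ − 2.807) = Φ(-0.667) + Φ(-4.947) = 0.2524 + 0.0000 = 0.2524.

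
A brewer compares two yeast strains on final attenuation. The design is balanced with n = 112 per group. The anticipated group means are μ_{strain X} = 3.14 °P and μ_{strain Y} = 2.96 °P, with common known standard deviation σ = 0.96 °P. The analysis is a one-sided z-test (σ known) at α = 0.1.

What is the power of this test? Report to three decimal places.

Standardized effect: d = |μ_{strain X} − μ_{strain Y}| / σ = |3.14 − 2.96| / 0.96 = 0.1875
Noncentrality parameter: δ = d·√(n/2) = 0.1875 × √(112/2) = 1.4031
Critical value for a one-sided test at α = 0.1: z_α = 1.282.
Power = P(Z > 1.282 − δ) = Φ(0.122) = 0.5484.

Power ≈ 0.548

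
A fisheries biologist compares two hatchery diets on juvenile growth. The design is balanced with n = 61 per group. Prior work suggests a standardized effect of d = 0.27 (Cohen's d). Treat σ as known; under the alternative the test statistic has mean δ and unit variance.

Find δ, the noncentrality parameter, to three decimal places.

δ ≈ 1.491

The noncentrality parameter scales effect size by the design's sample-size factor: δ = d·√(n/2) = 0.27 × √(61/2) = 1.4911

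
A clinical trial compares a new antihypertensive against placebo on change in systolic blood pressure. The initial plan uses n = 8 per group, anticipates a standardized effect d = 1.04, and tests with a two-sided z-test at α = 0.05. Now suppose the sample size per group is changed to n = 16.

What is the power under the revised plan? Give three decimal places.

Power ≈ 0.837

With n = 16 per group: δ = d·√(n/2) = 1.04 × √(16/2) = 2.9416. Critical value z_{0.025} = 1.960.
Revised power = Φ(δ − 1.960) + Φ(−δ − 1.960) = Φ(0.982) + Φ(-4.902) = 0.8369 + 0.0000 = 0.8369.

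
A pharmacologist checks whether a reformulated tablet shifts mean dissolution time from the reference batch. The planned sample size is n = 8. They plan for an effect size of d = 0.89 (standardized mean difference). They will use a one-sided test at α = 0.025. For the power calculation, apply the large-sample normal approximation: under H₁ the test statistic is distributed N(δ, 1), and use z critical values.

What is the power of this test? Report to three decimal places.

Power ≈ 0.711

Noncentrality parameter: δ = d·√n = 0.89 × √8 = 2.5173
Critical value for a one-sided test at α = 0.025: z_α = 1.960.
Power = P(Z > 1.960 − δ) = Φ(0.557) = 0.7114.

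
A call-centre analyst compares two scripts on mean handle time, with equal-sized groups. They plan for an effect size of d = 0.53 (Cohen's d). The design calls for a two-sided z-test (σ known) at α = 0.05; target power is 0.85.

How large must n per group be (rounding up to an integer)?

n = 64 per group

Set Φ(δ − 1.960) = 0.85; then δ − 1.960 = Φ⁻¹(0.85) = 1.036, giving δ = 2.996.
(The Φ(−δ − z_{α/2}) term is vanishingly small for δ > 0 and is dropped in the standard sample-size formula.)
δ = d·√(n/2) ⇒ n = 2(δ/d)² = 2 × (2.996 / 0.53)² = 63.93.
Round up to the next whole unit.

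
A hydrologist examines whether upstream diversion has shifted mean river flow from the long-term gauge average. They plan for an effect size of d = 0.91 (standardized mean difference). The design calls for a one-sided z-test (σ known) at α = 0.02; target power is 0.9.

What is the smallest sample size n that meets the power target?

n = 14

Set Φ(δ − 2.054) = 0.9; then δ − 2.054 = Φ⁻¹(0.9) = 1.282, giving δ = 3.335.
δ = d·√n ⇒ n = (δ/d)² = (3.335 / 0.91)² = 13.43.
Round up to the next whole unit.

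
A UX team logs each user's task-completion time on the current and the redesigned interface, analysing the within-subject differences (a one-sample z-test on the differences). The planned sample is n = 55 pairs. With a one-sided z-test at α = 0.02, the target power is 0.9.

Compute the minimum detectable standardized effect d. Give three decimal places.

Need Φ(δ − 2.054) = 0.9, so δ = 2.054 + 1.282 = 3.335.
δ = d·√n ⇒ d = δ/√n = 3.335/√55 = 0.4497.

d ≈ 0.450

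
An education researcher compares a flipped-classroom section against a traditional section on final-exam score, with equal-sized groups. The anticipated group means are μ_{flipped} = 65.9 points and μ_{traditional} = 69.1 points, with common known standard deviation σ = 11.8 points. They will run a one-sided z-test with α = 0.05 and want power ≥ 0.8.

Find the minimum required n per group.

n = 169 per group

Standardized effect: d = |μ_{flipped} − μ_{traditional}| / σ = |65.9 − 69.1| / 11.8 = 0.2712
For power 0.8 need Φ(δ − z_{0.05}) = 0.8, so δ = z_{0.05} + z_{0.20} = 1.645 + 0.842 = 2.486.
δ = d·√(n/2) ⇒ n = 2(δ/d)² = 2 × (2.486 / 0.2712)² = 168.14.
Rounding up, n = 169 per group.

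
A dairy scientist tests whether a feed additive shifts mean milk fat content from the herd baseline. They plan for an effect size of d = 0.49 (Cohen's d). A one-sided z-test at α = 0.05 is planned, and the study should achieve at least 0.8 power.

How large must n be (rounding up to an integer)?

n = 26

For power 0.8 need Φ(δ − z_{0.05}) = 0.8, so δ = z_{0.05} + z_{0.20} = 1.645 + 0.842 = 2.486.
δ = d·√n ⇒ n = (δ/d)² = (2.486 / 0.49)² = 25.75.
Round up to the next whole unit.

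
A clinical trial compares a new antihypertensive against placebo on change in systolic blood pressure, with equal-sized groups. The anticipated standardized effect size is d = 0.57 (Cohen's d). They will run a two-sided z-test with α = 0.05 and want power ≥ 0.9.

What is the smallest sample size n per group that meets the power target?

n = 65 per group

For power 0.9 need Φ(δ − z_{0.025}) = 0.9, so δ = z_{0.025} + z_{0.10} = 1.960 + 1.282 = 3.242.
(The Φ(−δ − z_{α/2}) term is vanishingly small for δ > 0 and is dropped in the standard sample-size formula.)
δ = d·√(n/2) ⇒ n = 2(δ/d)² = 2 × (3.242 / 0.57)² = 64.68.
Rounding up, n = 65 per group.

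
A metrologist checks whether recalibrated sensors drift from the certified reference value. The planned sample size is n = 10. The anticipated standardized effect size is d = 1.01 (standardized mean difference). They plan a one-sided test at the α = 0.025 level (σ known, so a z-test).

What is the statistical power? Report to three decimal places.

Noncentrality parameter: δ = d·√n = 1.01 × √10 = 3.1939
One-sided α = 0.025 → critical value z_{0.025} = 1.960.
Power = Φ(δ − 1.960) = Φ(1.234) = 0.8914.

Power ≈ 0.891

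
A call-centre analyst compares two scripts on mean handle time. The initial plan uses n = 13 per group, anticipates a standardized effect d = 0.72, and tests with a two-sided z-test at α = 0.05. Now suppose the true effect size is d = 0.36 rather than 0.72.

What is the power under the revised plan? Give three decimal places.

Power ≈ 0.151

With d = 0.36: δ = d·√(n/2) = 0.36 × √(13/2) = 0.9178. Critical value z_{0.025} = 1.960.
Revised power = Φ(δ − 1.960) + Φ(−δ − 1.960) = Φ(-1.042) + Φ(-2.878) = 0.1487 + 0.0020 = 0.1507.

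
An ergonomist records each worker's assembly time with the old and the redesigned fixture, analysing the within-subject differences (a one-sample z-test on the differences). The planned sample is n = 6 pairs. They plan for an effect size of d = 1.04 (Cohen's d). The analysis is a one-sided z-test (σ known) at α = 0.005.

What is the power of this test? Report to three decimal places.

Power ≈ 0.489

Noncentrality parameter: δ = d·√n = 1.04 × √6 = 2.5475
One-sided α = 0.005 → critical value z_{0.005} = 2.576.
Power = P(Z > 2.576 − δ) = Φ(-0.028) = 0.4887.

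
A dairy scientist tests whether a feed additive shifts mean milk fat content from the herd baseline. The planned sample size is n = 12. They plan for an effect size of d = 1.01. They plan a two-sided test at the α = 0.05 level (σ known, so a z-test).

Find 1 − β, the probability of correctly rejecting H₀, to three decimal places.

Noncentrality parameter: δ = d·√n = 1.01 × √12 = 3.4987
Critical value for a two-sided test at α = 0.05: z_{α/2} = 1.960.
Power = Φ(δ − 1.960) + Φ(−δ − 1.960) = Φ(1.539) + Φ(-5.459) = 0.9381 + 0.0000 = 0.9381.

Power ≈ 0.938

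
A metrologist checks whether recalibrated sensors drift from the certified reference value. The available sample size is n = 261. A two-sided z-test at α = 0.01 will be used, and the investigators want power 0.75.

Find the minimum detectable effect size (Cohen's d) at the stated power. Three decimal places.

d ≈ 0.201

Need Φ(δ − 2.576) = 0.75, so δ = 2.576 + 0.674 = 3.250.
(The second rejection-region term Φ(−δ − z_{α/2}) is negligible and dropped.)
δ = d·√n ⇒ d = δ/√n = 3.250/√261 = 0.2012.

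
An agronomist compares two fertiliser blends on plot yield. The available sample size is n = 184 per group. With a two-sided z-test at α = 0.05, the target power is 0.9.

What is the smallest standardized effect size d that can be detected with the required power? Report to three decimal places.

Need Φ(δ − 1.960) = 0.9, so δ = 1.960 + 1.282 = 3.242.
(Lower-tail contribution to power is negligible for δ > 0.)
δ = d·√(n/2) ⇒ d = δ/√(n/2) = 3.242/√(184/2) = 0.3380.

d ≈ 0.338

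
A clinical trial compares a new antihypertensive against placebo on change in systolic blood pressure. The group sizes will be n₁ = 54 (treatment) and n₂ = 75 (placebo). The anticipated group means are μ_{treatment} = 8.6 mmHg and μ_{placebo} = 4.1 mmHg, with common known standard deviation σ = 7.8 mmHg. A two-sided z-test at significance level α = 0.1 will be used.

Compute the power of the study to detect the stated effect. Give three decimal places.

Standardized effect: d = |μ_{treatment} − μ_{placebo}| / σ = |8.6 − 4.1| / 7.8 = 0.5769
Noncentrality parameter: λ = d / √(1/n₁ + 1/n₂) = 0.5769 / √(1/54 + 1/75) = 3.2326
Critical value for a two-sided test at α = 0.1: z_{α/2} = 1.645.
Power = Φ(λ − 1.645) + Φ(−λ − 1.645) = Φ(1.588) + Φ(-4.877) = 0.9438 + 0.0000 = 0.9438.

Power ≈ 0.944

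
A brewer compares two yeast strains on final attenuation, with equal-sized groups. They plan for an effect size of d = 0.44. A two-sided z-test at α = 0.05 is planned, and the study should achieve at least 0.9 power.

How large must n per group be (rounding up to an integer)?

n = 109 per group

For power 0.9 need Φ(δ − z_{0.025}) = 0.9, so δ = z_{0.025} + z_{0.10} = 1.960 + 1.282 = 3.242.
(For δ > 0 the lower-tail rejection region contributes negligibly to power, so the one-term inversion is standard.)
δ = d·√(n/2) ⇒ n = 2(δ/d)² = 2 × (3.242 / 0.44)² = 108.55.
Round up to the next whole unit.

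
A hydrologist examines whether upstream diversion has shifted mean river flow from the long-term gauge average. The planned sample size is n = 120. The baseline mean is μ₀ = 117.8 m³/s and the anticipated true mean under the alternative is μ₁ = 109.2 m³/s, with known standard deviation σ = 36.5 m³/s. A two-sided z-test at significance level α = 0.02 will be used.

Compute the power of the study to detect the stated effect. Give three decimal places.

Standardized effect: d = |μ₁ − μ₀| / σ = |109.2 − 117.8| / 36.5 = 0.2356
Noncentrality parameter: δ = d·√n = 0.2356 × √120 = 2.5810
Critical value for a two-sided test at α = 0.02: z_{α/2} = 2.326.
Power = Φ(δ − 2.326) + Φ(−δ − 2.326) = Φ(0.255) + Φ(-4.907) = 0.6005 + 0.0000 = 0.6005.

Power ≈ 0.601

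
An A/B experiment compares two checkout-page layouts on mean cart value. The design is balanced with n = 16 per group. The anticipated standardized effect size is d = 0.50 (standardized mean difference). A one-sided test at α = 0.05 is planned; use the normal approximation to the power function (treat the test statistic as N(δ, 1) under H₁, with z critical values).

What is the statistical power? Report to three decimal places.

Noncentrality parameter: δ = d·√(n/2) = 0.50 × √(16/2) = 1.4142
One-sided α = 0.05 → critical value z_{0.05} = 1.645.
Power = Φ(δ − 1.645) = Φ(-0.231) = 0.4088.

Power ≈ 0.409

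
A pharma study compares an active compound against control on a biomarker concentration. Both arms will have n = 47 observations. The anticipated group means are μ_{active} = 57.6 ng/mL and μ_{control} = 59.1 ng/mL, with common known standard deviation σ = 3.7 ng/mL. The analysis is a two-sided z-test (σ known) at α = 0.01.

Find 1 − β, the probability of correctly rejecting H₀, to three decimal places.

Power ≈ 0.271

Standardized effect: d = |μ_{active} − μ_{control}| / σ = |57.6 − 59.1| / 3.7 = 0.4054
Noncentrality parameter: δ = d·√(n/2) = 0.4054 × √(47/2) = 1.9653
Two-sided α = 0.01 → critical value z_{0.005} = 2.576.
Power = Φ(δ − 2.576) + Φ(−δ − 2.576) = Φ(-0.611) + Φ(-4.541) = 0.2707 + 0.0000 = 0.2708.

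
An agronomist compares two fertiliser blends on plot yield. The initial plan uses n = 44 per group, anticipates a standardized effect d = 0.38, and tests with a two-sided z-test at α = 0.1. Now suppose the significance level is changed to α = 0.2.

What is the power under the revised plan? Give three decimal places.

Power ≈ 0.693

δ = d·√(n/2) = 0.38 × √(44/2) = 1.7824 (unchanged). New critical value: z_{0.1} = 1.282.
Revised power = Φ(δ − 1.282) + Φ(−δ − 1.282) = Φ(0.501) + Φ(-3.064) = 0.6917 + 0.0011 = 0.6928.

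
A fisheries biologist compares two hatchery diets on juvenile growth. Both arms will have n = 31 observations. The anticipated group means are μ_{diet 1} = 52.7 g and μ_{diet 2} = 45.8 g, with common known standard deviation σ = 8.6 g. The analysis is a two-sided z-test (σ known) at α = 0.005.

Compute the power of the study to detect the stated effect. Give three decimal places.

Standardized effect: d = |μ_{diet 1} − μ_{diet 2}| / σ = |52.7 − 45.8| / 8.6 = 0.8023
Noncentrality parameter: δ = d·√(n/2) = 0.8023 × √(31/2) = 3.1588
Critical value for a two-sided test at α = 0.005: z_{α/2} = 2.807.
Power = Φ(δ − 2.807) + Φ(−δ − 2.807) = Φ(0.352) + Φ(-5.966) = 0.6375 + 0.0000 = 0.6375.

Power ≈ 0.637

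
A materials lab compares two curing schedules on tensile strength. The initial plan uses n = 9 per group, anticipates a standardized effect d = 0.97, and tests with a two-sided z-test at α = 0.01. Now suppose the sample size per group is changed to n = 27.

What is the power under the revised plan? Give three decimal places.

Power ≈ 0.838

With n = 27 per group: δ = d·√(n/2) = 0.97 × √(27/2) = 3.5640. Critical value z_{0.005} = 2.576.
Revised power = Φ(δ − 2.576) + Φ(−δ − 2.576) = Φ(0.988) + Φ(-6.140) = 0.8385 + 0.0000 = 0.8385.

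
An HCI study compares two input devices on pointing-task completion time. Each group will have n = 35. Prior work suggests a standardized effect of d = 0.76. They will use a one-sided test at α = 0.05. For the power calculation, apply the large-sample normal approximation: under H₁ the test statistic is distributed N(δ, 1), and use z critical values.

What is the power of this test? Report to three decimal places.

Power ≈ 0.938

Noncentrality parameter: δ = d·√(n/2) = 0.76 × √(35/2) = 3.1793
One-sided α = 0.05 → critical value z_{0.05} = 1.645.
Power = Φ(δ − 1.645) = Φ(1.534) = 0.9375.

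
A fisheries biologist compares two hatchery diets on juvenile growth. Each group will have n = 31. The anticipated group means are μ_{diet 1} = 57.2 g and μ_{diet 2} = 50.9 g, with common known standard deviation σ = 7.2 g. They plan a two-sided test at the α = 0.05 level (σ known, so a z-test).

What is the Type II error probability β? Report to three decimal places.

Standardized effect: d = |μ_{diet 1} − μ_{diet 2}| / σ = |57.2 − 50.9| / 7.2 = 0.8750
Noncentrality parameter: δ = d·√(n/2) = 0.8750 × √(31/2) = 3.4449
Two-sided α = 0.05 → critical value z_{0.025} = 1.960.
Power = Φ(δ − 1.960) + Φ(−δ − 1.960) = Φ(1.485) + Φ(-5.405) = 0.9312 + 0.0000 = 0.9312.
Type II error: β = 1 − power = 1 − 0.9312 = 0.0688.

β ≈ 0.069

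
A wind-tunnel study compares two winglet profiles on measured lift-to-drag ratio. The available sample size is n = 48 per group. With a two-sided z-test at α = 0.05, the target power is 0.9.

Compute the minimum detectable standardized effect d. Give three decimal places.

d ≈ 0.662

Need Φ(δ − 1.960) = 0.9, so δ = 1.960 + 1.282 = 3.242.
(The second rejection-region term Φ(−δ − z_{α/2}) is negligible and dropped.)
δ = d·√(n/2) ⇒ d = δ/√(n/2) = 3.242/√(48/2) = 0.6617.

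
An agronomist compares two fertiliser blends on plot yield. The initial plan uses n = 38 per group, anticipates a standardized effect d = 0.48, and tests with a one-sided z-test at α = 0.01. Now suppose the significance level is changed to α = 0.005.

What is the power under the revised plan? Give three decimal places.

Power ≈ 0.314

δ = d·√(n/2) = 0.48 × √(38/2) = 2.0923 (unchanged). New critical value: z_{0.005} = 2.576.
Revised power = P(Z > 2.576 − δ) = Φ(-0.484) = 0.3143.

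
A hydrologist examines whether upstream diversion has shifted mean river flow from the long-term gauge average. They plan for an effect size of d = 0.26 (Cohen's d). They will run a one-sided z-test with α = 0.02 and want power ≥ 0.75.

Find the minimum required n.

n = 111

Set Φ(δ − 2.054) = 0.75; then δ − 2.054 = Φ⁻¹(0.75) = 0.674, giving δ = 2.728.
δ = d·√n ⇒ n = (δ/d)² = (2.728 / 0.26)² = 110.11.
Round up to the next whole unit.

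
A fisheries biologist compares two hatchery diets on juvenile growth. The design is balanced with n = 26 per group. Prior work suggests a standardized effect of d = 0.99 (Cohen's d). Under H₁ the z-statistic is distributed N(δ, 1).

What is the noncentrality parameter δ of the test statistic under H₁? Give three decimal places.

δ ≈ 3.569

The noncentrality parameter scales effect size by the design's sample-size factor: δ = d·√(n/2) = 0.99 × √(26/2) = 3.5695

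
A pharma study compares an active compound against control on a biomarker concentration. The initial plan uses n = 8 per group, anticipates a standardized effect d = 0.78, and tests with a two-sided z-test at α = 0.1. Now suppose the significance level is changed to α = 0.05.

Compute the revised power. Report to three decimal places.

δ = d·√(n/2) = 0.78 × √(8/2) = 1.5600 (unchanged). New critical value: z_{0.025} = 1.960.
Revised power = Φ(δ − 1.960) + Φ(−δ − 1.960) = Φ(-0.400) + Φ(-3.520) = 0.3446 + 0.0002 = 0.3448.

Power ≈ 0.345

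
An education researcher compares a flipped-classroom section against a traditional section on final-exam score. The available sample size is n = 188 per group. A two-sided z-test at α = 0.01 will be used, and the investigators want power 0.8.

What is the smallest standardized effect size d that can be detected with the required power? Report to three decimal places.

Required noncentrality: δ = z_{0.005} + z_{0.20} = 2.576 + 0.842 = 3.417.
(The second rejection-region term Φ(−δ − z_{α/2}) is negligible and dropped.)
δ = d·√(n/2) ⇒ d = δ/√(n/2) = 3.417/√(188/2) = 0.3525.

d ≈ 0.352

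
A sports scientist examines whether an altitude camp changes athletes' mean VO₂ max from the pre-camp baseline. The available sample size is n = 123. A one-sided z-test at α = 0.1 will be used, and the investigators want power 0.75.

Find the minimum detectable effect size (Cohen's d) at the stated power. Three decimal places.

Need Φ(δ − 1.282) = 0.75, so δ = 1.282 + 0.674 = 1.956.
δ = d·√n ⇒ d = δ/√n = 1.956/√123 = 0.1764.

d ≈ 0.176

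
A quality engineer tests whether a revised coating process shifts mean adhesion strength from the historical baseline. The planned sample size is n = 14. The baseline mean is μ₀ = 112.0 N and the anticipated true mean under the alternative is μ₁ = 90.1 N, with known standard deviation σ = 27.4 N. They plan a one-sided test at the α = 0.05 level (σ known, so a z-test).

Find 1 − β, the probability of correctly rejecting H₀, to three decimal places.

Power ≈ 0.911

Standardized effect: d = |μ₁ − μ₀| / σ = |90.1 − 112.0| / 27.4 = 0.7993
Noncentrality parameter: λ = d·√n = 0.7993 × √14 = 2.9906
Critical value for a one-sided test at α = 0.05: z_α = 1.645.
Power = Φ(λ − 1.645) = Φ(1.346) = 0.9108.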